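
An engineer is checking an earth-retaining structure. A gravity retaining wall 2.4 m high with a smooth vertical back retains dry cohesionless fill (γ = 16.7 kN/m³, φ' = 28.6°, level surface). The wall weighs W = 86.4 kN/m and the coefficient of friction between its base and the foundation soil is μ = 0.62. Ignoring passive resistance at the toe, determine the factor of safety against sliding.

3.16

K_a = tan²(45° − 28.6°/2) = 0.3525.
P_a = ½K_aγH² = 0.5×0.3525×16.7×2.4² = 16.96 kN/m, acting at H/3 = 0.8000 m above the base.
FS_sliding = μW / P_a = 0.62×86.4 / 16.96 = 3.159.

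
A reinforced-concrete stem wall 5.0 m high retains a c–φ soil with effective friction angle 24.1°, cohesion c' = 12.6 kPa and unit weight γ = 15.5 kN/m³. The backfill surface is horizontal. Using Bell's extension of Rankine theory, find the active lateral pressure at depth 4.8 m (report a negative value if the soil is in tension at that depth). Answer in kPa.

K_a = (1 − sin φ)/(1 + sin φ) = 0.4201.
σ_a = K_a γ z − 2c√K_a = 0.4201×15.5×4.8 − 2×12.6×0.6482 = 14.92 kPa.

14.9 kPa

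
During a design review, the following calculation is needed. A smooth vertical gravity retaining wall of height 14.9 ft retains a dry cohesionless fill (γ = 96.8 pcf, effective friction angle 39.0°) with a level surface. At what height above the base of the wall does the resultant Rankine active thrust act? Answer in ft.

4.97 ft

K_a = 0.2275.
The pressure distribution is triangular, so the resultant acts at H/3 above the base = 14.9/3 = 4.967 ft.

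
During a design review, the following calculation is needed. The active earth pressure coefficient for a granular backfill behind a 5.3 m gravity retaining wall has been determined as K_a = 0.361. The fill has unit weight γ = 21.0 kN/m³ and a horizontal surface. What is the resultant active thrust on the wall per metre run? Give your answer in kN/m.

P = ½ K_a γ H² = 0.5 × 0.361 × 21.0 × 5.3² = 106.5 kN/m.

106 kN/m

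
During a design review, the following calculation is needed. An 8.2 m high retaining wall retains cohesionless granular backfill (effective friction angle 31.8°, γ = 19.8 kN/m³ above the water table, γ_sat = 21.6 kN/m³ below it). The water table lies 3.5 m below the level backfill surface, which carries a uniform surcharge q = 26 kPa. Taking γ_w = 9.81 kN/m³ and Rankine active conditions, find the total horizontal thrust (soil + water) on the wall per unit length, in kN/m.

K_a = tan²(45° − φ/2) = 0.3098.
γ' = 21.6 − 9.81 = 11.79 kN/m³. h₂ = H − d_w = 4.7 m.
σ'_h: at surface K_a·q = 8.055; at WT K_a(q+γd_w) = 29.52; at base K_a(q+γd_w+γ'h₂) = 46.69 kPa.
P₁ = ½(8.055+29.52)×3.5 = 65.76; P₂ = ½(29.52+46.69)×4.7 = 179.1; P_w = ½γ_w h₂² = 108.4.
Total = 65.76+179.1+108.4 = 353.2 kN/m.

353 kN/m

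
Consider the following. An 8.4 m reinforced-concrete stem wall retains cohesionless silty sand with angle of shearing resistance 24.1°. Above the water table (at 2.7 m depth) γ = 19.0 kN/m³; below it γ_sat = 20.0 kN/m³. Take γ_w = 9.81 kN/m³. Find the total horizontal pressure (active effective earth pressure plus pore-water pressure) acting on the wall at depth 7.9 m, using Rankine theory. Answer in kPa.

K_a = (1 − sin φ)/(1 + sin φ) = 0.4201.
γ' = 20.0 − 9.81 = 10.19 kN/m³.
Effective vertical stress at 7.9 m: σ'_v = 19.0×2.7 + 10.19×5.20 = 104.3 kPa.
σ'_h = K_a σ'_v = 0.4201 × 104.3 = 43.81 kPa; u = γ_w × 5.20 = 51.01 kPa.
Total σ_h = 43.81 + 51.01 = 94.83 kPa.

94.8 kPa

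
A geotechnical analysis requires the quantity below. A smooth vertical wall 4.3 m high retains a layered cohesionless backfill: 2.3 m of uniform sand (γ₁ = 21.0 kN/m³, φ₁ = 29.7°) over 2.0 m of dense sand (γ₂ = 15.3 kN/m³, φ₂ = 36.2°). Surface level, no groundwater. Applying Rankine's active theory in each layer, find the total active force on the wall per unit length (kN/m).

51.5 kN/m

K_a1 = tan²(45°−29.7°/2) = 0.3374; K_a2 = tan²(45°−36.2°/2) = 0.2574.
Layer 1: σ at base = K_a1 γ₁ h₁ = 16.30 kPa; P₁ = ½×16.30×2.3 = 18.74.
Layer 2: σ_v at top = γ₁h₁ = 48.30; σ_h top = K_a2×48.30 = 12.43; σ_h base = K_a2×(48.30+15.3×2.0) = 20.31.
P₂ = ½(12.43+20.31)×2.0 = 32.74. Total P_a = 18.74+32.74 = 51.48 kN/m.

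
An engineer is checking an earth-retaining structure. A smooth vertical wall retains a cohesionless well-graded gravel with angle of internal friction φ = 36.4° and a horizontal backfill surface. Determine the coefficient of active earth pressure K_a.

0.255

K_a = tan²(45° − φ/2) = tan²(26.80°) = 0.2552.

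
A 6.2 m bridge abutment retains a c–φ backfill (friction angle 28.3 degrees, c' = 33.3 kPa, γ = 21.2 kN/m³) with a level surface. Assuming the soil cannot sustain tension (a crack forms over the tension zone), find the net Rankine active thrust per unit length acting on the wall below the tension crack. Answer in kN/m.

3.35 kN/m

K_a = 0.3568; √K_a = 0.5973.
Tension-crack depth z_c = 2c/(γ√K_a) = 2×33.3/(21.2×0.5973) = 5.259 m.
σ_a at base = K_a γ H − 2c√K_a = 0.3568×21.2×6.2 − 2×33.3×0.5973 = 7.114 kPa.
P_a = ½ × 7.114 × (H − z_c) = 0.5×7.114×0.9405 = 3.345 kN/m.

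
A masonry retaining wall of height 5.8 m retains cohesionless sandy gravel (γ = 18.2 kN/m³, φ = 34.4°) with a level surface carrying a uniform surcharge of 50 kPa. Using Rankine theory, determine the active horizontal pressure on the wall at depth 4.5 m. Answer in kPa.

36.7 kPa

K_a = (1 − sin φ)/(1 + sin φ) = 0.2780.
σ_v = γz + q = 18.2 × 4.5 + 50 = 131.9 kPa.
σ_h = K_a σ_v = 0.2780 × 131.9 = 36.67 kPa.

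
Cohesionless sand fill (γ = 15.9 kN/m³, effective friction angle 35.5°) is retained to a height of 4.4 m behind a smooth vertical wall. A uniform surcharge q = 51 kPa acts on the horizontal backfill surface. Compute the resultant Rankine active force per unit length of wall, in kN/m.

K_a = tan²(45° − φ/2) = 0.2653.
Soil triangle: ½ K_a γ H² = 0.5×0.2653×15.9×4.4² = 40.83 kN/m.
Surcharge rectangle: K_a q H = 0.2653×51×4.4 = 59.52 kN/m.
Total = 40.83 + 59.52 = 100.4 kN/m.

100 kN/m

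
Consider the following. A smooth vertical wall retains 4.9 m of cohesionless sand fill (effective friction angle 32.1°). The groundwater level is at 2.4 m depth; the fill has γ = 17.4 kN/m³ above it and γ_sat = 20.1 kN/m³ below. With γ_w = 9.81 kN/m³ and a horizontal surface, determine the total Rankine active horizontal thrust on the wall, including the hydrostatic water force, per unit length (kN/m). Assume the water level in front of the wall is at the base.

87.8 kN/m

K_a = tan²(45° − φ/2) = 0.3060.
γ' = 20.1 − 9.81 = 10.29 kN/m³. Depth below WT = 2.5 m.
σ'_h at WT = K_a γ d_w = 12.78 kPa; at base = 12.78 + K_a γ' × 2.5 = 20.65 kPa.
P₁ (0–2.4 m) = ½×12.78×2.4 = 15.33. P₂ (2.4–4.9 m) = ½(12.78+20.65)×2.5 = 41.79.
P_w = ½ γ_w h₂² = 0.5×9.81×2.5² = 30.66. Total = 15.33+41.79+30.66 = 87.78 kN/m.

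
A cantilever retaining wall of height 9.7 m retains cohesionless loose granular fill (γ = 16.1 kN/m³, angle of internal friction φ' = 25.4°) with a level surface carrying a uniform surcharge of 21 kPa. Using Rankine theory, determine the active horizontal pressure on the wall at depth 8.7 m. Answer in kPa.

K_a = (1 − sin φ)/(1 + sin φ) = 0.3996.
σ_v = γz + q = 16.1 × 8.7 + 21 = 161.1 kPa.
σ_h = K_a σ_v = 0.3996 × 161.1 = 64.37 kPa.

64.4 kPa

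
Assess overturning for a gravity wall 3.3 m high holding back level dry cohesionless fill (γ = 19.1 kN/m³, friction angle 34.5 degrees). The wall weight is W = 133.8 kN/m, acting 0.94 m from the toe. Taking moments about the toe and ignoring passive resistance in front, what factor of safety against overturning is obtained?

K_a = tan²(45° − 34.5°/2) = 0.2768.
P_a = ½K_aγH² = 0.5×0.2768×19.1×3.3² = 28.79 kN/m, acting at H/3 = 1.100 m above the base.
Overturning moment M_o = P_a × H/3 = 28.79 × 1.100 = 31.67.
Resisting moment M_r = W × 0.94 = 133.8 × 0.94 = 125.8.
FS_overturning = M_r/M_o = 125.8/31.67 = 3.972.

3.97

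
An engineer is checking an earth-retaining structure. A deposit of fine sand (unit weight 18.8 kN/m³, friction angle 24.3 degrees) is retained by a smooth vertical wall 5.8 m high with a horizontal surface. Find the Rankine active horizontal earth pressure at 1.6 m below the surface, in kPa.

K_a = (1 − sin φ)/(1 + sin φ) = 0.4169.
σ_h = K_a γ z = 0.4169 × 18.8 × 1.6 = 12.54 kPa.

12.5 kPa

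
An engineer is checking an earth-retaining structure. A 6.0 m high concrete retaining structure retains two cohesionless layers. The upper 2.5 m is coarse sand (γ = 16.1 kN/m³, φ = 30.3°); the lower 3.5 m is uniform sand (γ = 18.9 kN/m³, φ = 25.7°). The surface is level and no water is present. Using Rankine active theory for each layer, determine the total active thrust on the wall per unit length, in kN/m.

118 kN/m

K_a1 = tan²(45°−30.3°/2) = 0.3293; K_a2 = tan²(45°−25.7°/2) = 0.3950.
Layer 1: σ at base = K_a1 γ₁ h₁ = 13.26 kPa; P₁ = ½×13.26×2.5 = 16.57.
Layer 2: σ_v at top = γ₁h₁ = 40.25; σ_h top = K_a2×40.25 = 15.90; σ_h base = K_a2×(40.25+18.9×3.5) = 42.03.
P₂ = ½(15.90+42.03)×3.5 = 101.4. Total P_a = 16.57+101.4 = 117.9 kN/m.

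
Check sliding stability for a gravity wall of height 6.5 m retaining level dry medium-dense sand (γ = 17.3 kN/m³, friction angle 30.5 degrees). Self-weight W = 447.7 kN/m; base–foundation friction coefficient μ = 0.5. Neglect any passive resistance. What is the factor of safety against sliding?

1.88

K_a = tan²(45° − 30.5°/2) = 0.3267.
P_a = ½K_aγH² = 0.5×0.3267×17.3×6.5² = 119.4 kN/m, acting at H/3 = 2.167 m above the base.
FS_sliding = μW / P_a = 0.5×447.7 / 119.4 = 1.875.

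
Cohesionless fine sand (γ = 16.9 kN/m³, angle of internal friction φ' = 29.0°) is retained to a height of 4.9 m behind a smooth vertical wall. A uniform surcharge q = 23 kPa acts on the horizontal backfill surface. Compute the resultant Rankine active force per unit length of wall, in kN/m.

109 kN/m

K_a = tan²(45° − φ/2) = 0.3470.
Soil triangle: ½ K_a γ H² = 0.5×0.3470×16.9×4.9² = 70.40 kN/m.
Surcharge rectangle: K_a q H = 0.3470×23×4.9 = 39.10 kN/m.
Total = 70.40 + 39.10 = 109.5 kN/m.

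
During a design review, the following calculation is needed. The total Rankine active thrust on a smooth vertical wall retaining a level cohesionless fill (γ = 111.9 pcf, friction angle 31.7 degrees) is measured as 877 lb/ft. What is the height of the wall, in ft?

7.10 ft

K_a = 0.3111. P_a = ½ K_a γ H² ⇒ H = √(2P_a/(K_a γ)).
H = √(2×877/(0.3111×111.9)) = 7.099 ft.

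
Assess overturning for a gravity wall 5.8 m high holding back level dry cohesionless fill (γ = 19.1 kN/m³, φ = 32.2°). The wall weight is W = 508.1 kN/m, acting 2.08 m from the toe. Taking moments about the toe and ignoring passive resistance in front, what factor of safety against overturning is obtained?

5.58

K_a = tan²(45° − 32.2°/2) = 0.3047.
P_a = ½K_aγH² = 0.5×0.3047×19.1×5.8² = 97.90 kN/m, acting at H/3 = 1.933 m above the base.
Overturning moment M_o = P_a × H/3 = 97.90 × 1.933 = 189.3.
Resisting moment M_r = W × 2.08 = 508.1 × 2.08 = 1057.
FS_overturning = M_r/M_o = 1057/189.3 = 5.584.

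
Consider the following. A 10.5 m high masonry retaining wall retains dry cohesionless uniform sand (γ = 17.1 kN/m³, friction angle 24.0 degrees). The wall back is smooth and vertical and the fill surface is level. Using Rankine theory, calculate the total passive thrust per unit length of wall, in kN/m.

K_p = tan²(45° + φ/2) = 2.371.
P_p = ½ K_p γ H² = 0.5 × 2.371 × 17.1 × 10.5² = 2235 kN/m.

2240 kN/m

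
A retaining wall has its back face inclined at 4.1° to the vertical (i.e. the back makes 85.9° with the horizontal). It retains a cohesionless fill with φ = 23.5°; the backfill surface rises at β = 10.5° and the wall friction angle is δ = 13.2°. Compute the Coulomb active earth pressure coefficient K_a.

0.494

K_a = sin²(α+φ) / [sin²α · sin(α−δ) · (1 + √{sin(φ+δ)sin(φ−β) / (sin(α−δ)sin(α+β))})²].
With α = 85.9°, φ = 23.5°, δ = 13.2°, β = 10.5°: K_a = 0.4944.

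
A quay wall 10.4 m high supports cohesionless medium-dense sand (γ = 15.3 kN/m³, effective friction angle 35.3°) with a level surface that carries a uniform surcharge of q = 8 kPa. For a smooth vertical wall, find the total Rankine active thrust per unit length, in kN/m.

K_a = tan²(45° − φ/2) = 0.2675.
Soil triangle: ½ K_a γ H² = 0.5×0.2675×15.3×10.4² = 221.4 kN/m.
Surcharge rectangle: K_a q H = 0.2675×8×10.4 = 22.26 kN/m.
Total = 221.4 + 22.26 = 243.6 kN/m.

244 kN/m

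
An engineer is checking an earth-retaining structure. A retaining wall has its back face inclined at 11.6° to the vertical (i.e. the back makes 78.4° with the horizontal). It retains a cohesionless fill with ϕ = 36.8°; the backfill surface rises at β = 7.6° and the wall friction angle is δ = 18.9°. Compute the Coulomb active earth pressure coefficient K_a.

0.349

K_a = sin²(α+φ) / [sin²α · sin(α−δ) · (1 + √{sin(φ+δ)sin(φ−β) / (sin(α−δ)sin(α+β))})²].
With α = 78.4°, φ = 36.8°, δ = 18.9°, β = 7.6°: K_a = 0.3489.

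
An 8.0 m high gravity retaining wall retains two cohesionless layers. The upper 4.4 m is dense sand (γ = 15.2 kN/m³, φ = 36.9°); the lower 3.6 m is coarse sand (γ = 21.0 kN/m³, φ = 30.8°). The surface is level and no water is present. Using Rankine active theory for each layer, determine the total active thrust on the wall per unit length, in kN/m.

K_a1 = tan²(45°−36.9°/2) = 0.2497; K_a2 = tan²(45°−30.8°/2) = 0.3227.
Layer 1: σ at base = K_a1 γ₁ h₁ = 16.70 kPa; P₁ = ½×16.70×4.4 = 36.74.
Layer 2: σ_v at top = γ₁h₁ = 66.88; σ_h top = K_a2×66.88 = 21.58; σ_h base = K_a2×(66.88+21.0×3.6) = 45.98.
P₂ = ½(21.58+45.98)×3.6 = 121.6. Total P_a = 36.74+121.6 = 158.3 kN/m.

158 kN/m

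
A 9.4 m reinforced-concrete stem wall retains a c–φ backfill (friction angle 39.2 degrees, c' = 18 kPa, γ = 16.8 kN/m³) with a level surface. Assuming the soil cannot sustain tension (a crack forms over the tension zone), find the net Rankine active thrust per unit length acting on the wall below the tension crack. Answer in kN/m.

45.2 kN/m

K_a = 0.2255; √K_a = 0.4748.
Tension-crack depth z_c = 2c/(γ√K_a) = 2×18/(16.8×0.4748) = 4.513 m.
σ_a at base = K_a γ H − 2c√K_a = 0.2255×16.8×9.4 − 2×18×0.4748 = 18.51 kPa.
P_a = ½ × 18.51 × (H − z_c) = 0.5×18.51×4.887 = 45.24 kN/m.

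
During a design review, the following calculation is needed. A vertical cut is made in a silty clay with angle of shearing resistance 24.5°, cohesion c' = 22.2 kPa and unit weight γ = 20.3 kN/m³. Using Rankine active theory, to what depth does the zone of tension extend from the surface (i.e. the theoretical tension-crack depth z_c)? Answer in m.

3.40 m

K_a = tan²(45° − 24.5°/2) = 0.4137; √K_a = 0.6432.
The active pressure is zero where K_a γ z = 2c√K_a, so z_c = 2c/(γ√K_a) = 2×22.2/(20.3×0.6432) = 3.400 m.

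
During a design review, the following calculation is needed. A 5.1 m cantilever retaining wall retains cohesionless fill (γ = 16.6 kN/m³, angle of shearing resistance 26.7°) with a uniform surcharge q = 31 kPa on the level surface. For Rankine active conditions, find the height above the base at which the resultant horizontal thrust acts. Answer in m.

2.06 m

K_a = 0.3800.
Triangular part P₁ = ½K_aγH² = 82.03 at H/3 = 1.700 m; rectangular part P₂ = K_a q H = 60.07 at H/2 = 2.550 m.
ȳ = (P₁·1.700 + P₂·2.550)/(P₁+P₂) = 2.059 m.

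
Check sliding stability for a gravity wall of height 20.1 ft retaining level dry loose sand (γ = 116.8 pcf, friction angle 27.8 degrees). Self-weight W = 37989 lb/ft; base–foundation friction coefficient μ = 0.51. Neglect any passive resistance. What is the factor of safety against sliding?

K_a = tan²(45° − 27.8°/2) = 0.3639.
P_a = ½K_aγH² = 0.5×0.3639×116.8×20.1² = 8586 lb/ft, acting at H/3 = 6.700 ft above the base.
FS_sliding = μW / P_a = 0.51×37989 / 8586 = 2.257.

2.26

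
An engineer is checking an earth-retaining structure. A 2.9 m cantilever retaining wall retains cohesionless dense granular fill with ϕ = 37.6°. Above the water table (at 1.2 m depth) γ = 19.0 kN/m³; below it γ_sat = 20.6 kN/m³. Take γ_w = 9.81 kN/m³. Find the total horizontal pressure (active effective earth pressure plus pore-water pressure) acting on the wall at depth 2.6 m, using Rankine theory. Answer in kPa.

22.9 kPa

K_a = (1 − sin φ)/(1 + sin φ) = 0.2421.
γ' = 20.6 − 9.81 = 10.79 kN/m³.
Effective vertical stress at 2.6 m: σ'_v = 19.0×1.2 + 10.79×1.40 = 37.91 kPa.
σ'_h = K_a σ'_v = 0.2421 × 37.91 = 9.178 kPa; u = γ_w × 1.40 = 13.73 kPa.
Total σ_h = 9.178 + 13.73 = 22.91 kPa.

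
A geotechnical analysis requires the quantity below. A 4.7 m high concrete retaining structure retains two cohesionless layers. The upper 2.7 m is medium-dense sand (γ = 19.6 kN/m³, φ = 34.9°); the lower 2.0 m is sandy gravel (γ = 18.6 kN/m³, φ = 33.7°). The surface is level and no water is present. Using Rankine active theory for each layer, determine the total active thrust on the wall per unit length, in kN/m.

K_a1 = tan²(45°−34.9°/2) = 0.2721; K_a2 = tan²(45°−33.7°/2) = 0.2863.
Layer 1: σ at base = K_a1 γ₁ h₁ = 14.40 kPa; P₁ = ½×14.40×2.7 = 19.44.
Layer 2: σ_v at top = γ₁h₁ = 52.92; σ_h top = K_a2×52.92 = 15.15; σ_h base = K_a2×(52.92+18.6×2.0) = 25.80.
P₂ = ½(15.15+25.80)×2.0 = 40.95. Total P_a = 19.44+40.95 = 60.40 kN/m.

60.4 kN/m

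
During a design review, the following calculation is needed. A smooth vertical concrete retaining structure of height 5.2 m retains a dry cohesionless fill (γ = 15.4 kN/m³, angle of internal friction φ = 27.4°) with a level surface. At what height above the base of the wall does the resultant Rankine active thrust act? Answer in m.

1.73 m

K_a = 0.3697.
The pressure distribution is triangular, so the resultant acts at H/3 above the base = 5.2/3 = 1.733 m.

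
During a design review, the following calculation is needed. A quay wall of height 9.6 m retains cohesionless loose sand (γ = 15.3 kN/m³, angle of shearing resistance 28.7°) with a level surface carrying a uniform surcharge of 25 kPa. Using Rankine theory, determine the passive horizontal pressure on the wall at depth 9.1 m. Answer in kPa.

468 kPa

K_p = (1 + sin φ)/(1 − sin φ) = 2.848.
σ_v = γz + q = 15.3 × 9.1 + 25 = 164.2 kPa.
σ_h = K_p σ_v = 2.848 × 164.2 = 467.7 kPa.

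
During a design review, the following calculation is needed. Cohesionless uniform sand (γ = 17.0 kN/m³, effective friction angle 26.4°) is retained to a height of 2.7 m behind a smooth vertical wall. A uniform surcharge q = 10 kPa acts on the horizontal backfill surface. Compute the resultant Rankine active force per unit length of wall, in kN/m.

34.2 kN/m

K_a = tan²(45° − φ/2) = 0.3844.
Soil triangle: ½ K_a γ H² = 0.5×0.3844×17.0×2.7² = 23.82 kN/m.
Surcharge rectangle: K_a q H = 0.3844×10×2.7 = 10.38 kN/m.
Total = 23.82 + 10.38 = 34.20 kN/m.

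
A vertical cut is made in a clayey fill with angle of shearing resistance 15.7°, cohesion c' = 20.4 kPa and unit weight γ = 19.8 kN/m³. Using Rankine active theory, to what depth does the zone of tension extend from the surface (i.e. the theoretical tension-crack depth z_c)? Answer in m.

K_a = tan²(45° − 15.7°/2) = 0.5741; √K_a = 0.7577.
The active pressure is zero where K_a γ z = 2c√K_a, so z_c = 2c/(γ√K_a) = 2×20.4/(19.8×0.7577) = 2.720 m.

2.72 m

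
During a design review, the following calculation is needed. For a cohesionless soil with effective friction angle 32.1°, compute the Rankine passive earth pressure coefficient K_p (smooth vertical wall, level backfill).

K_p = (1 + sin φ)/(1 − sin φ) = tan²(45° + 32.1°/2) = 3.268.

3.27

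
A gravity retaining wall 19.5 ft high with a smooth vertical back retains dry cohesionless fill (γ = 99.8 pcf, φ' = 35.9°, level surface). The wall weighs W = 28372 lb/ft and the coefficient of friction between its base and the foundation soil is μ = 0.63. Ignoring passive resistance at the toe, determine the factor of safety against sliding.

K_a = tan²(45° − 35.9°/2) = 0.2607.
P_a = ½K_aγH² = 0.5×0.2607×99.8×19.5² = 4947 lb/ft, acting at H/3 = 6.500 ft above the base.
FS_sliding = μW / P_a = 0.63×28372 / 4947 = 3.613.

3.61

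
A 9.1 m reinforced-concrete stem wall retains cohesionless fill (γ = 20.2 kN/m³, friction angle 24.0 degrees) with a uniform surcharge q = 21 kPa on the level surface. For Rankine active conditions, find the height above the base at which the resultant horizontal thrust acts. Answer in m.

K_a = 0.4217.
Triangular part P₁ = ½K_aγH² = 352.7 at H/3 = 3.033 m; rectangular part P₂ = K_a q H = 80.59 at H/2 = 4.550 m.
ȳ = (P₁·3.033 + P₂·4.550)/(P₁+P₂) = 3.315 m.

3.32 m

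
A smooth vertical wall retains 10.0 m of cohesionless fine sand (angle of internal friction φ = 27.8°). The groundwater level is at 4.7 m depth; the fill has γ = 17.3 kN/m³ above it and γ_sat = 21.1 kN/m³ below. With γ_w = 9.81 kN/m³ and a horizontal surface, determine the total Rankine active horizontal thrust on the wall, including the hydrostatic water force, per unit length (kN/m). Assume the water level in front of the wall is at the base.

K_a = tan²(45° − φ/2) = 0.3639.
γ' = 21.1 − 9.81 = 11.29 kN/m³. Depth below WT = 5.3 m.
σ'_h at WT = K_a γ d_w = 29.59 kPa; at base = 29.59 + K_a γ' × 5.3 = 51.36 kPa.
P₁ (0–4.7 m) = ½×29.59×4.7 = 69.53. P₂ (4.7–10.0 m) = ½(29.59+51.36)×5.3 = 214.5.
P_w = ½ γ_w h₂² = 0.5×9.81×5.3² = 137.8. Total = 69.53+214.5+137.8 = 421.8 kN/m.

422 kN/m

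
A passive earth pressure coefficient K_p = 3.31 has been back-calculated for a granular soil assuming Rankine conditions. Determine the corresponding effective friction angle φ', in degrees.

K_p = (1+sin φ)/(1−sin φ) ⇒ sin φ = (K_p − 1)/(K_p + 1) = 0.5360.
φ = arcsin(0.5360) = 32.41°.

32.4°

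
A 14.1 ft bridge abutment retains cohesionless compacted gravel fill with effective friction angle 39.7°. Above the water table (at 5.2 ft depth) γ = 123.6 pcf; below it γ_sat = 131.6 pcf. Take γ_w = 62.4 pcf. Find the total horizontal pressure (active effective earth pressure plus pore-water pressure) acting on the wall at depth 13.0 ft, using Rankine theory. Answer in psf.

747 psf

K_a = (1 − sin φ)/(1 + sin φ) = 0.2204.
γ' = 131.6 − 62.4 = 69.20 pcf.
Effective vertical stress at 13.0 ft: σ'_v = 123.6×5.2 + 69.20×7.80 = 1182 psf.
σ'_h = K_a σ'_v = 0.2204 × 1182 = 260.7 psf; u = γ_w × 7.80 = 486.7 psf.
Total σ_h = 260.7 + 486.7 = 747.4 psf.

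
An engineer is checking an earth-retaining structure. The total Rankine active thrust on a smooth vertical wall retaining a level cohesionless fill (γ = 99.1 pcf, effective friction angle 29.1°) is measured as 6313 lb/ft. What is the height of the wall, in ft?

K_a = 0.3456. P_a = ½ K_a γ H² ⇒ H = √(2P_a/(K_a γ)).
H = √(2×6313/(0.3456×99.1)) = 19.20 ft.

19.2 ft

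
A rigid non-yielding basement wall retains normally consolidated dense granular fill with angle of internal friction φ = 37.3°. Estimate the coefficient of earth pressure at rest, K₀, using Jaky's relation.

0.394

K₀ = 1 − sin φ' = 1 − sin 37.3° = 0.3940.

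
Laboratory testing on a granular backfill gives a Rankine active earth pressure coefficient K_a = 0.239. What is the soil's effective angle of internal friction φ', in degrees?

K_a = tan²(45° − φ/2) ⇒ 45° − φ/2 = arctan(√0.239) = 26.05°.
φ = 2(45° − 26.05°) = 37.89°.

37.9°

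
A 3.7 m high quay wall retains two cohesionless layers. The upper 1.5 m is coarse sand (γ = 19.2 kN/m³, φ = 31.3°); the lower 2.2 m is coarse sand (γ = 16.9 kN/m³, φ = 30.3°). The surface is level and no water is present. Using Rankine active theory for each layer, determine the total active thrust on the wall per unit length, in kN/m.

K_a1 = tan²(45°−31.3°/2) = 0.3162; K_a2 = tan²(45°−30.3°/2) = 0.3293.
Layer 1: σ at base = K_a1 γ₁ h₁ = 9.107 kPa; P₁ = ½×9.107×1.5 = 6.830.
Layer 2: σ_v at top = γ₁h₁ = 28.80; σ_h top = K_a2×28.80 = 9.484; σ_h base = K_a2×(28.80+16.9×2.2) = 21.73.
P₂ = ½(9.484+21.73)×2.2 = 34.33. Total P_a = 6.830+34.33 = 41.16 kN/m.

41.2 kN/m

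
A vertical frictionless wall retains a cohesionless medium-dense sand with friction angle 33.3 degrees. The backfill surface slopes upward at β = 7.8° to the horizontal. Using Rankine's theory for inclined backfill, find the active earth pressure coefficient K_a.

K_a = cos β · (cos β − √(cos²β − cos²φ)) / (cos β + √(cos²β − cos²φ)).
cos β = 0.9907, cos φ = 0.8358, √(cos²β − cos²φ) = 0.5320.
K_a = 0.9907 × (0.9907 − 0.5320)/(0.9907 + 0.5320) = 0.2985.

0.298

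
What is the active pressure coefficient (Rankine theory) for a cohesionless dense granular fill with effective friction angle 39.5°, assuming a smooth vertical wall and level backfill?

K_a = (1 − sin φ)/(1 + sin φ) = (1 − sin 39.5°)/(1 + sin 39.5°) = 0.2224.

0.222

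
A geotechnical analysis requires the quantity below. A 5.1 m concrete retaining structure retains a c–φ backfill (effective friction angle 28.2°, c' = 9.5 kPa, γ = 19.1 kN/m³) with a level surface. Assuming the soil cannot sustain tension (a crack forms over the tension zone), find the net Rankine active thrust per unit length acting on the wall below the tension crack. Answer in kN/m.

40.4 kN/m

K_a = 0.3582; √K_a = 0.5985.
Tension-crack depth z_c = 2c/(γ√K_a) = 2×9.5/(19.1×0.5985) = 1.662 m.
σ_a at base = K_a γ H − 2c√K_a = 0.3582×19.1×5.1 − 2×9.5×0.5985 = 23.52 kPa.
P_a = ½ × 23.52 × (H − z_c) = 0.5×23.52×3.438 = 40.43 kN/m.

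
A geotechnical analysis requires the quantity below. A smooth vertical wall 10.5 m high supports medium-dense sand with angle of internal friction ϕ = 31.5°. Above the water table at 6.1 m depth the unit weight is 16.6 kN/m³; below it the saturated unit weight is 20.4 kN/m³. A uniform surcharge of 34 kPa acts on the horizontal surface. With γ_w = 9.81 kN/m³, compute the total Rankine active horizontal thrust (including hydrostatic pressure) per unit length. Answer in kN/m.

476 kN/m

K_a = tan²(45° − φ/2) = 0.3136.
γ' = 20.4 − 9.81 = 10.59 kN/m³. h₂ = H − d_w = 4.4 m.
σ'_h: at surface K_a·q = 10.66; at WT K_a(q+γd_w) = 42.42; at base K_a(q+γd_w+γ'h₂) = 57.04 kPa.
P₁ = ½(10.66+42.42)×6.1 = 161.9; P₂ = ½(42.42+57.04)×4.4 = 218.8; P_w = ½γ_w h₂² = 94.96.
Total = 161.9+218.8+94.96 = 475.7 kN/m.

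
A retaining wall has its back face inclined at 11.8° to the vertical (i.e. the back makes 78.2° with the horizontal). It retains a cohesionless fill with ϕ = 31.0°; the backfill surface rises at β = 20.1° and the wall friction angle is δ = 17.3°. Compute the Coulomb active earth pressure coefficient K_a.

K_a = sin²(α+φ) / [sin²α · sin(α−δ) · (1 + √{sin(φ+δ)sin(φ−β) / (sin(α−δ)sin(α+β))})²].
With α = 78.2°, φ = 31.0°, δ = 17.3°, β = 20.1°: K_a = 0.5403.

0.540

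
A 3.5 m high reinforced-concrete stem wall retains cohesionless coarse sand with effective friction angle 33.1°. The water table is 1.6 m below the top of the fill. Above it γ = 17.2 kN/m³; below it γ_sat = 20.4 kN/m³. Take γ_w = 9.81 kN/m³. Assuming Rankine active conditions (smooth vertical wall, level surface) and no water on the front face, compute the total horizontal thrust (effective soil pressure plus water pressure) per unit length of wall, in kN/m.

45.1 kN/m

K_a = tan²(45° − φ/2) = 0.2936.
γ' = 20.4 − 9.81 = 10.59 kN/m³. Depth below WT = 1.9 m.
σ'_h at WT = K_a γ d_w = 8.079 kPa; at base = 8.079 + K_a γ' × 1.9 = 13.99 kPa.
P₁ (0–1.6 m) = ½×8.079×1.6 = 6.463. P₂ (1.6–3.5 m) = ½(8.079+13.99)×1.9 = 20.96.
P_w = ½ γ_w h₂² = 0.5×9.81×1.9² = 17.71. Total = 6.463+20.96+17.71 = 45.13 kN/m.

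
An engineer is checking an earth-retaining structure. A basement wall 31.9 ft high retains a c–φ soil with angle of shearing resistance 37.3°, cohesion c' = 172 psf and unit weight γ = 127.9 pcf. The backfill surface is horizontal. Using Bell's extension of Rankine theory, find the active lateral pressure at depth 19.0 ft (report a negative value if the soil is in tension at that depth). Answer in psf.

426 psf

K_a = (1 − sin φ)/(1 + sin φ) = 0.2453.
σ_a = K_a γ z − 2c√K_a = 0.2453×127.9×19.0 − 2×172×0.4953 = 425.8 psf.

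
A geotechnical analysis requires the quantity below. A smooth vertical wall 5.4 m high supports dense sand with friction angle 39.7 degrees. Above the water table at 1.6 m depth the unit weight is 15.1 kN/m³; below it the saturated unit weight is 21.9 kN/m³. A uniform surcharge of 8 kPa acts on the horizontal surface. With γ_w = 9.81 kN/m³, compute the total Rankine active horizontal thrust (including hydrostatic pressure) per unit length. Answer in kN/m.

124 kN/m

K_a = tan²(45° − φ/2) = 0.2204.
γ' = 21.9 − 9.81 = 12.09 kN/m³. h₂ = H − d_w = 3.8 m.
σ'_h: at surface K_a·q = 1.763; at WT K_a(q+γd_w) = 7.089; at base K_a(q+γd_w+γ'h₂) = 17.22 kPa.
P₁ = ½(1.763+7.089)×1.6 = 7.082; P₂ = ½(7.089+17.22)×3.8 = 46.18; P_w = ½γ_w h₂² = 70.83.
Total = 7.082+46.18+70.83 = 124.1 kN/m.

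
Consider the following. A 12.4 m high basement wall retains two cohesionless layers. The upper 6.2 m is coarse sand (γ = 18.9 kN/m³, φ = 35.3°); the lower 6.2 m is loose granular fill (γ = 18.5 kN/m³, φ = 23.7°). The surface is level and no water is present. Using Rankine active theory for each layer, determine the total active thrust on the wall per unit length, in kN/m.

559 kN/m

K_a1 = tan²(45°−35.3°/2) = 0.2675; K_a2 = tan²(45°−23.7°/2) = 0.4266.
Layer 1: σ at base = K_a1 γ₁ h₁ = 31.35 kPa; P₁ = ½×31.35×6.2 = 97.19.
Layer 2: σ_v at top = γ₁h₁ = 117.2; σ_h top = K_a2×117.2 = 49.99; σ_h base = K_a2×(117.2+18.5×6.2) = 98.92.
P₂ = ½(49.99+98.92)×6.2 = 461.6. Total P_a = 97.19+461.6 = 558.8 kN/m.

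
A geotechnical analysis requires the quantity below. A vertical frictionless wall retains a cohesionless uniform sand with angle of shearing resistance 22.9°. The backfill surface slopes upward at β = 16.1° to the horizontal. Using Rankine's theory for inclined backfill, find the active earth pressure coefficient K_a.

K_a = cos β · (cos β − √(cos²β − cos²φ)) / (cos β + √(cos²β − cos²φ)).
cos β = 0.9608, cos φ = 0.9212, √(cos²β − cos²φ) = 0.2730.
K_a = 0.9608 × (0.9608 − 0.2730)/(0.9608 + 0.2730) = 0.5356.

0.536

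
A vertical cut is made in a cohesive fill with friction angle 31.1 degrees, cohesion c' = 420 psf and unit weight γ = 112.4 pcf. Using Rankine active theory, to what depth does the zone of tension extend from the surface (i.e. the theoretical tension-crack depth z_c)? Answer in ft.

K_a = tan²(45° − 31.1°/2) = 0.3188; √K_a = 0.5646.
The active pressure is zero where K_a γ z = 2c√K_a, so z_c = 2c/(γ√K_a) = 2×420/(112.4×0.5646) = 13.24 ft.

13.2 ft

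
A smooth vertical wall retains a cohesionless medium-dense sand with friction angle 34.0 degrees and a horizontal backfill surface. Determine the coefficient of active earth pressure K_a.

0.283

K_a = (1 − sin φ)/(1 + sin φ) = (1 − sin 34.0°)/(1 + sin 34.0°) = 0.2827.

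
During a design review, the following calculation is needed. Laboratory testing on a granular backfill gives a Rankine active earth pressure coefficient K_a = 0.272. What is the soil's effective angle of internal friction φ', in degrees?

K_a = tan²(45° − φ/2) ⇒ 45° − φ/2 = arctan(√0.272) = 27.54°.
φ = 2(45° − 27.54°) = 34.91°.

34.9°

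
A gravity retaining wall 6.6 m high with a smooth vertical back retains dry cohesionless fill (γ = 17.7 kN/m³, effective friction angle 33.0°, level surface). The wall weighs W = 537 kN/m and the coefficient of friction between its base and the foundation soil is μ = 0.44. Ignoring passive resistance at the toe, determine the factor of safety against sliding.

K_a = tan²(45° − 33.0°/2) = 0.2948.
P_a = ½K_aγH² = 0.5×0.2948×17.7×6.6² = 113.6 kN/m, acting at H/3 = 2.200 m above the base.
FS_sliding = μW / P_a = 0.44×537 / 113.6 = 2.079.

2.08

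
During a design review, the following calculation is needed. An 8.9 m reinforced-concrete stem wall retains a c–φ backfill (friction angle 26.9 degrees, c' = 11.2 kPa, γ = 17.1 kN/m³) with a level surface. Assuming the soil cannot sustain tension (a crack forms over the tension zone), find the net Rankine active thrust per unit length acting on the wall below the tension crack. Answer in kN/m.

K_a = 0.3770; √K_a = 0.6140.
Tension-crack depth z_c = 2c/(γ√K_a) = 2×11.2/(17.1×0.6140) = 2.133 m.
σ_a at base = K_a γ H − 2c√K_a = 0.3770×17.1×8.9 − 2×11.2×0.6140 = 43.62 kPa.
P_a = ½ × 43.62 × (H − z_c) = 0.5×43.62×6.767 = 147.6 kN/m.

148 kN/m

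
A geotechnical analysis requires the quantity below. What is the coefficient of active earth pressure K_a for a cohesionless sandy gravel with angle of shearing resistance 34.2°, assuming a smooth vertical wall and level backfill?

0.280

K_a = tan²(45° − φ/2) = tan²(27.90°) = 0.2803.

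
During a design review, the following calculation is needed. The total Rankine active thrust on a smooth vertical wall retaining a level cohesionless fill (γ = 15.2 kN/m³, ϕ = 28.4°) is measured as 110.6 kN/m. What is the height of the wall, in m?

K_a = 0.3554. P_a = ½ K_a γ H² ⇒ H = √(2P_a/(K_a γ)).
H = √(2×110.6/(0.3554×15.2)) = 6.399 m.

6.40 m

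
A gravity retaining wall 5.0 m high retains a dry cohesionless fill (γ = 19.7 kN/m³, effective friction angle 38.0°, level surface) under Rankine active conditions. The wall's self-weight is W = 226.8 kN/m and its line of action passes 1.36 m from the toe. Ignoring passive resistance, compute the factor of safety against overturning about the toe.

3.16

K_a = tan²(45° − 38.0°/2) = 0.2379.
P_a = ½K_aγH² = 0.5×0.2379×19.7×5.0² = 58.58 kN/m, acting at H/3 = 1.667 m above the base.
Overturning moment M_o = P_a × H/3 = 58.58 × 1.667 = 97.63.
Resisting moment M_r = W × 1.36 = 226.8 × 1.36 = 308.4.
FS_overturning = M_r/M_o = 308.4/97.63 = 3.159.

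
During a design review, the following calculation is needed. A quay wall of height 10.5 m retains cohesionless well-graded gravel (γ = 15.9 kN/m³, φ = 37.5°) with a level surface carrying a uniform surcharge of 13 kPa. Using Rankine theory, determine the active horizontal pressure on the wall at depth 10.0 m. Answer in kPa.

41.8 kPa

K_a = (1 − sin φ)/(1 + sin φ) = 0.2432.
σ_v = γz + q = 15.9 × 10.0 + 13 = 172.0 kPa.
σ_h = K_a σ_v = 0.2432 × 172.0 = 41.83 kPa.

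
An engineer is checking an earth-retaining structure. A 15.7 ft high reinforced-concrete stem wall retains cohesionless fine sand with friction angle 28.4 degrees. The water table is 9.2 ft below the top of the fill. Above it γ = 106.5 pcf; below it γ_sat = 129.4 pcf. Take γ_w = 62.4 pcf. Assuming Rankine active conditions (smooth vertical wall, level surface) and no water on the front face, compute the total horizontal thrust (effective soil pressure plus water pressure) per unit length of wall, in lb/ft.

K_a = tan²(45° − φ/2) = 0.3554.
γ' = 129.4 − 62.4 = 67.00 pcf. Depth below WT = 6.5 ft.
σ'_h at WT = K_a γ d_w = 348.2 psf; at base = 348.2 + K_a γ' × 6.5 = 502.9 psf.
P₁ (0–9.2 ft) = ½×348.2×9.2 = 1602. P₂ (9.2–15.7 ft) = ½(348.2+502.9)×6.5 = 2766.
P_w = ½ γ_w h₂² = 0.5×62.4×6.5² = 1318. Total = 1602+2766+1318 = 5686 lb/ft.

5690 lb/ft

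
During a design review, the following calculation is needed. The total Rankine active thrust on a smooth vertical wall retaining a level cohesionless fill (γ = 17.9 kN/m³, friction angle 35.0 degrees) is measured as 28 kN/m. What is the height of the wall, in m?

K_a = 0.2710. P_a = ½ K_a γ H² ⇒ H = √(2P_a/(K_a γ)).
H = √(2×28/(0.2710×17.9)) = 3.398 m.

3.40 m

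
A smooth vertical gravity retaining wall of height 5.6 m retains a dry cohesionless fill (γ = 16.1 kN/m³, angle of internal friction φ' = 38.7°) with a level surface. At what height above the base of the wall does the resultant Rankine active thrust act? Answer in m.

K_a = 0.2306.
The pressure distribution is triangular, so the resultant acts at H/3 above the base = 5.6/3 = 1.867 m.

1.87 m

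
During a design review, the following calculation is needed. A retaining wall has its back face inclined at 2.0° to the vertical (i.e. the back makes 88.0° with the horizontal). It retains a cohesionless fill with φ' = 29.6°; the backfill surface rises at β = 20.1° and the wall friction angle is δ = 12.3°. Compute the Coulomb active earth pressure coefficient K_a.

0.448

K_a = sin²(α+φ) / [sin²α · sin(α−δ) · (1 + √{sin(φ+δ)sin(φ−β) / (sin(α−δ)sin(α+β))})²].
With α = 88.0°, φ = 29.6°, δ = 12.3°, β = 20.1°: K_a = 0.4479.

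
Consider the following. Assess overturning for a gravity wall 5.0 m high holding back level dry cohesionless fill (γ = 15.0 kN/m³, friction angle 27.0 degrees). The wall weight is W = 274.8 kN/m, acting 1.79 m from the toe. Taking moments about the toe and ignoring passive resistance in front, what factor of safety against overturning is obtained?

4.19

K_a = tan²(45° − 27.0°/2) = 0.3755.
P_a = ½K_aγH² = 0.5×0.3755×15.0×5.0² = 70.41 kN/m, acting at H/3 = 1.667 m above the base.
Overturning moment M_o = P_a × H/3 = 70.41 × 1.667 = 117.4.
Resisting moment M_r = W × 1.79 = 274.8 × 1.79 = 491.9.
FS_overturning = M_r/M_o = 491.9/117.4 = 4.192.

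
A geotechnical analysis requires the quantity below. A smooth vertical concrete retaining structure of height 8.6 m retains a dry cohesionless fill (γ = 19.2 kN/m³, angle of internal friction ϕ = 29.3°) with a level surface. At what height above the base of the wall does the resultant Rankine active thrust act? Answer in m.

2.87 m

K_a = 0.3428.
The pressure distribution is triangular, so the resultant acts at H/3 above the base = 8.6/3 = 2.867 m.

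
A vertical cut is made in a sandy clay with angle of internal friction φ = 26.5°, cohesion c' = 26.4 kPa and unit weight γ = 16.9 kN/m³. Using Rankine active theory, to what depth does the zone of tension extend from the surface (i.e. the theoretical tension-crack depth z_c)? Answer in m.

5.05 m

K_a = tan²(45° − 26.5°/2) = 0.3829; √K_a = 0.6188.
The active pressure is zero where K_a γ z = 2c√K_a, so z_c = 2c/(γ√K_a) = 2×26.4/(16.9×0.6188) = 5.049 m.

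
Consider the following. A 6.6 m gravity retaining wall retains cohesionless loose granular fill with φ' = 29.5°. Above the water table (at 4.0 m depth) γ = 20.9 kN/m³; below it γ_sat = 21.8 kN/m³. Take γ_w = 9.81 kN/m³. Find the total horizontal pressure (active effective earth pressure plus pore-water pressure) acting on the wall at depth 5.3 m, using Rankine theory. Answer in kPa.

46.5 kPa

K_a = (1 − sin φ)/(1 + sin φ) = 0.3401.
γ' = 21.8 − 9.81 = 11.99 kN/m³.
Effective vertical stress at 5.3 m: σ'_v = 20.9×4.0 + 11.99×1.30 = 99.19 kPa.
σ'_h = K_a σ'_v = 0.3401 × 99.19 = 33.73 kPa; u = γ_w × 1.30 = 12.75 kPa.
Total σ_h = 33.73 + 12.75 = 46.49 kPa.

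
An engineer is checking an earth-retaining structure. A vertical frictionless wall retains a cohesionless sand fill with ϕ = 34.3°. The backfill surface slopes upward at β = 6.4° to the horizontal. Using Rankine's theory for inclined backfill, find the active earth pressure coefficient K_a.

0.284

K_a = cos β · (cos β − √(cos²β − cos²φ)) / (cos β + √(cos²β − cos²φ)).
cos β = 0.9938, cos φ = 0.8261, √(cos²β − cos²φ) = 0.5524.
K_a = 0.9938 × (0.9938 − 0.5524)/(0.9938 + 0.5524) = 0.2837.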